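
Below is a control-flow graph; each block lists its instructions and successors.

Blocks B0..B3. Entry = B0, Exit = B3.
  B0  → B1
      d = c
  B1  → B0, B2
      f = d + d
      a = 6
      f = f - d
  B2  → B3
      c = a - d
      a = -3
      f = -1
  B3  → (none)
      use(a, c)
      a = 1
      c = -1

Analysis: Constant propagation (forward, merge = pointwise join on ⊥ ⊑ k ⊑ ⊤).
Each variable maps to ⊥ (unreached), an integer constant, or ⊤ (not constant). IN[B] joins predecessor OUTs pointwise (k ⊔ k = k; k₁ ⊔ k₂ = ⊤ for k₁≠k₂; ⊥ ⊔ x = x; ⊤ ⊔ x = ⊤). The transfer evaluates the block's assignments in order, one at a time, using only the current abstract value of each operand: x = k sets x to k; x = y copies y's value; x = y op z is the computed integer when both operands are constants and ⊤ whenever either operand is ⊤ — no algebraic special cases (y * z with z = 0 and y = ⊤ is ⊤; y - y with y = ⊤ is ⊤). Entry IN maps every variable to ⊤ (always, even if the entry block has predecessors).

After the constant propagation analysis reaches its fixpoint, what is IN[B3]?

Answer: {a: -3, b: ⊤, c: ⊤, d: ⊤, e: ⊤, f: -1}

Working:
Converged values:
  B0:  IN=(all ⊤)  OUT=(all ⊤)
  B1:  IN=(all ⊤)  OUT={a:6; rest ⊤}
  B2:  IN={a:6; rest ⊤}  OUT={a:-3, f:-1; rest ⊤}
  B3:  IN={a:-3, f:-1; rest ⊤}  OUT={a:1, c:-1, f:-1; rest ⊤}

Merge at B3: IN[B3] = OUT[B2] = {a: -3, b: ⊤, c: ⊤, d: ⊤, e: ⊤, f: -1}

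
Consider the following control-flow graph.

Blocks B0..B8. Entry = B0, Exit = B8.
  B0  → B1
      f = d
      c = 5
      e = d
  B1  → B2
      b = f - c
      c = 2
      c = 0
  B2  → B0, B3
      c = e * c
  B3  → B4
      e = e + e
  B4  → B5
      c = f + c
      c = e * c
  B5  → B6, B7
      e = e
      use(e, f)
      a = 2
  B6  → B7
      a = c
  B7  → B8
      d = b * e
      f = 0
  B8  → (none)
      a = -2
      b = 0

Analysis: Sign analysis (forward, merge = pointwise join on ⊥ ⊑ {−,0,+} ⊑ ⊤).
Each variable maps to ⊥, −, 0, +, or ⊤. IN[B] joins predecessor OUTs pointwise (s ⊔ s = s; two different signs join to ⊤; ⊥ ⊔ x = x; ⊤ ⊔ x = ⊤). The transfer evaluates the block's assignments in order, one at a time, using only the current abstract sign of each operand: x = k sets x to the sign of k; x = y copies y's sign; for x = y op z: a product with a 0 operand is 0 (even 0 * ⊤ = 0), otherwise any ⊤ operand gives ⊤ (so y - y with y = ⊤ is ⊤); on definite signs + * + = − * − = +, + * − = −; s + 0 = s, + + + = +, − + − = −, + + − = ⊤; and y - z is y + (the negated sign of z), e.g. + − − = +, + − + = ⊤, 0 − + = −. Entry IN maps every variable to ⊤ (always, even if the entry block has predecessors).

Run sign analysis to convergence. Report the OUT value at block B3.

Fixpoint table:
  B0:  IN=(all ⊤)  OUT={c:+; rest ⊤}
  B1:  IN={c:+; rest ⊤}  OUT={c:0; rest ⊤}
  B2:  IN={c:0; rest ⊤}  OUT={c:0; rest ⊤}
  B3:  IN={c:0; rest ⊤}  OUT={c:0; rest ⊤}
  B4:  IN={c:0; rest ⊤}  OUT=(all ⊤)
  B5:  IN=(all ⊤)  OUT={a:+; rest ⊤}
  B6:  IN={a:+; rest ⊤}  OUT=(all ⊤)
  B7:  IN=(all ⊤)  OUT={f:0; rest ⊤}
  B8:  IN={f:0; rest ⊤}  OUT={a:-, b:0, f:0; rest ⊤}

Merge at B3: IN[B3] = OUT[B2] = {a: ⊤, b: ⊤, c: 0, d: ⊤, e: ⊤, f: ⊤}
Applying B3's transfer function to that IN value gives OUT[B3] (row B3 above).

Answer: {a: ⊤, b: ⊤, c: 0, d: ⊤, e: ⊤, f: ⊤}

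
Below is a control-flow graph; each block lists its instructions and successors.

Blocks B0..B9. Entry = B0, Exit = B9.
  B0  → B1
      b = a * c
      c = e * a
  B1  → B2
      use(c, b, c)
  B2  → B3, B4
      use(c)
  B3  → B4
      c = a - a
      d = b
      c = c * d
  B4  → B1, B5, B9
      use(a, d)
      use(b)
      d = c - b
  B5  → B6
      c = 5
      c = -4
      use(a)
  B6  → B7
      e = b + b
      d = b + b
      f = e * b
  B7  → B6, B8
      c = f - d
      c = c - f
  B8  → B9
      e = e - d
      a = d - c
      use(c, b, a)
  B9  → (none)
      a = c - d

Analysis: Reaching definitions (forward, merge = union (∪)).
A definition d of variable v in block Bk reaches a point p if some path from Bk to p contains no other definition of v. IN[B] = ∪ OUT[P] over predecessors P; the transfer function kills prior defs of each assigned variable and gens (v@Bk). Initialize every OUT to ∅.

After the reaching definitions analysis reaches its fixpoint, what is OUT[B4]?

Answer: {b@B0, c@B0, c@B3, d@B4}

Working:
Converged values:
  B0:   IN={}   OUT={b@B0, c@B0}
  B1:   IN={b@B0, c@B0, c@B3, d@B4}   OUT={b@B0, c@B0, c@B3, d@B4}
  B2:   IN={b@B0, c@B0, c@B3, d@B4}   OUT={b@B0, c@B0, c@B3, d@B4}
  B3:   IN={b@B0, c@B0, c@B3, d@B4}   OUT={b@B0, c@B3, d@B3}
  B4:   IN={b@B0, c@B0, c@B3, d@B3, d@B4}   OUT={b@B0, c@B0, c@B3, d@B4}
  B5:   IN={b@B0, c@B0, c@B3, d@B4}   OUT={b@B0, c@B5, d@B4}
  B6:   IN={b@B0, c@B5, c@B7, d@B4, d@B6, e@B6, f@B6}   OUT={b@B0, c@B5, c@B7, d@B6, e@B6, f@B6}
  B7:   IN={b@B0, c@B5, c@B7, d@B6, e@B6, f@B6}   OUT={b@B0, c@B7, d@B6, e@B6, f@B6}
  B8:   IN={b@B0, c@B7, d@B6, e@B6, f@B6}   OUT={a@B8, b@B0, c@B7, d@B6, e@B8, f@B6}
  B9:   IN={a@B8, b@B0, c@B0, c@B3, c@B7, d@B4, d@B6, e@B8, f@B6}   OUT={a@B9, b@B0, c@B0, c@B3, c@B7, d@B4, d@B6, e@B8, f@B6}

Merge at B4: IN[B4] = OUT[B2] ⊔ OUT[B3] = {b@B0, c@B0, c@B3, d@B3, d@B4}
Applying B4's transfer function to that IN value gives OUT[B4] (row B4 above).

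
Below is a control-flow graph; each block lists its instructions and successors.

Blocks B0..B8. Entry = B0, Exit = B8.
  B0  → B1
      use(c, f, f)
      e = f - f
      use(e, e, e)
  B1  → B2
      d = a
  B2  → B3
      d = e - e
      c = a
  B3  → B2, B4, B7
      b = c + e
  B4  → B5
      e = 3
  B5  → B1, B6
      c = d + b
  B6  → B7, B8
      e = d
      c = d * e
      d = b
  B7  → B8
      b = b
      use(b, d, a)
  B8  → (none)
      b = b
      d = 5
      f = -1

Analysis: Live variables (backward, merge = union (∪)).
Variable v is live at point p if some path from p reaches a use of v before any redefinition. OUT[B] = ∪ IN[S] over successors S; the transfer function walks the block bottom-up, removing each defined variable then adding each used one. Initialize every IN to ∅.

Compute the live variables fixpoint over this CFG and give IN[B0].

Answer: {a, c, f}

Trace:
Per-block solution:
  B0:   IN={a, c, f}   OUT={a, e}
  B1:   IN={a, e}   OUT={a, e}
  B2:   IN={a, e}   OUT={a, c, d, e}
  B3:   IN={a, c, d, e}   OUT={a, b, d, e}
  B4:   IN={a, b, d}   OUT={a, b, d, e}
  B5:   IN={a, b, d, e}   OUT={a, b, d, e}
  B6:   IN={a, b, d}   OUT={a, b, d}
  B7:   IN={a, b, d}   OUT={b}
  B8:   IN={b}   OUT={}

Merge at B0: OUT[B0] = IN[B1] = {a, e}
Applying B0's transfer function to that OUT value gives IN[B0] (row B0 above).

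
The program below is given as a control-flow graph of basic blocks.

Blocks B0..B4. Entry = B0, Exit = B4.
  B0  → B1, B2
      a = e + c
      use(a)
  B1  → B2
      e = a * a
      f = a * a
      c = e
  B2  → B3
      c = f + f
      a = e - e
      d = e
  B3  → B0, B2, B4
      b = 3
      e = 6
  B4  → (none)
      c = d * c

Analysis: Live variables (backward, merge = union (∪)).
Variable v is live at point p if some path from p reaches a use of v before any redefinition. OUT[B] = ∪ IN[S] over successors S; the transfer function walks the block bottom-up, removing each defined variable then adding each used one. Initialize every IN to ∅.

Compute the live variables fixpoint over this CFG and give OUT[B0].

Answer: {a, e, f}

Trace:
Converged values:
  B0:  IN={c, e, f}  OUT={a, e, f}
  B1:  IN={a}  OUT={e, f}
  B2:  IN={e, f}  OUT={c, d, f}
  B3:  IN={c, d, f}  OUT={c, d, e, f}
  B4:  IN={c, d}  OUT={}

Merge at B0: OUT[B0] = IN[B1] ⊔ IN[B2] = {a, e, f}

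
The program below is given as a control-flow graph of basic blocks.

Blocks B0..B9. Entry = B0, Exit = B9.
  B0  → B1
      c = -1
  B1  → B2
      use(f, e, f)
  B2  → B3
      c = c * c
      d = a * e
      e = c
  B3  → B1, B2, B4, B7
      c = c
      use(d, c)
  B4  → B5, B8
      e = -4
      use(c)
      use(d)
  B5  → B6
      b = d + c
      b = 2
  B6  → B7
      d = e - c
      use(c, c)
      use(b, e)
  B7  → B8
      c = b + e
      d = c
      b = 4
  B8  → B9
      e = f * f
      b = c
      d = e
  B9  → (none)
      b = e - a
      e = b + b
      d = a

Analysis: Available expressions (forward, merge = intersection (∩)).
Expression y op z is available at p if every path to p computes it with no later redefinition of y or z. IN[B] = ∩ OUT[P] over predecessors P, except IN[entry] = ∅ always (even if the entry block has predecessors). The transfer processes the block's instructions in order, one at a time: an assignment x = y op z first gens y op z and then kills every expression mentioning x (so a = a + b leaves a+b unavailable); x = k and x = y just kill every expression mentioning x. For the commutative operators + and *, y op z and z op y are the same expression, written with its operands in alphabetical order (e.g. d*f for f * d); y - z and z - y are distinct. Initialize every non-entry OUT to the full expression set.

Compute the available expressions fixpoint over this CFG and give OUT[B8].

Fixpoint table:
  B0:  IN={}  OUT={}
  B1:  IN={}  OUT={}
  B2:  IN={}  OUT={}
  B3:  IN={}  OUT={}
  B4:  IN={}  OUT={}
  B5:  IN={}  OUT={c+d}
  B6:  IN={c+d}  OUT={e-c}
  B7:  IN={}  OUT={}
  B8:  IN={}  OUT={f*f}
  B9:  IN={f*f}  OUT={b+b, f*f}

Merge at B8: IN[B8] = OUT[B4] ∩ OUT[B7] = {}
Applying B8's transfer function to that IN value gives OUT[B8] (row B8 above).

Answer: {f*f}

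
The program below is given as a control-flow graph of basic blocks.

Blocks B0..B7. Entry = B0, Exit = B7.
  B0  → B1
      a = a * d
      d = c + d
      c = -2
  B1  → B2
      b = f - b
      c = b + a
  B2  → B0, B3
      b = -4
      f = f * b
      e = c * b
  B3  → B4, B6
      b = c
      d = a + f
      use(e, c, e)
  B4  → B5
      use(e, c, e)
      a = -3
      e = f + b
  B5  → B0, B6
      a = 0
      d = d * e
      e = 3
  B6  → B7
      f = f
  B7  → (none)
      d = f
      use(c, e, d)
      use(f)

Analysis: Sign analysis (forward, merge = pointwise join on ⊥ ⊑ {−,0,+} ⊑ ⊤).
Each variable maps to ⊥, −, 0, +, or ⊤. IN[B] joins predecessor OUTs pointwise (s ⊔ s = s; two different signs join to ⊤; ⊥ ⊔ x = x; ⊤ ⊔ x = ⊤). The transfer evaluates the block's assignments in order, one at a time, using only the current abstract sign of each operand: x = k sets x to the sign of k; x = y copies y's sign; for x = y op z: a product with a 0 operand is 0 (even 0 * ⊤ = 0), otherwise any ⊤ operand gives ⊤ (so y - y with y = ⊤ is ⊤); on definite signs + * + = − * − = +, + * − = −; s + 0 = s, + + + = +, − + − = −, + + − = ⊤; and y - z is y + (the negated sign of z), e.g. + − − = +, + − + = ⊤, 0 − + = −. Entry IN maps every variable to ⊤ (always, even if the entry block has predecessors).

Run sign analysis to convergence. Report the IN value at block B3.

Fixpoint table:
  B0:  IN=(all ⊤)  OUT={c:-; rest ⊤}
  B1:  IN={c:-; rest ⊤}  OUT=(all ⊤)
  B2:  IN=(all ⊤)  OUT={b:-; rest ⊤}
  B3:  IN={b:-; rest ⊤}  OUT=(all ⊤)
  B4:  IN=(all ⊤)  OUT={a:-; rest ⊤}
  B5:  IN={a:-; rest ⊤}  OUT={a:0, e:+; rest ⊤}
  B6:  IN=(all ⊤)  OUT=(all ⊤)
  B7:  IN=(all ⊤)  OUT=(all ⊤)

Merge at B3: IN[B3] = OUT[B2] = {a: ⊤, b: -, c: ⊤, d: ⊤, e: ⊤, f: ⊤}

Answer: {a: ⊤, b: -, c: ⊤, d: ⊤, e: ⊤, f: ⊤}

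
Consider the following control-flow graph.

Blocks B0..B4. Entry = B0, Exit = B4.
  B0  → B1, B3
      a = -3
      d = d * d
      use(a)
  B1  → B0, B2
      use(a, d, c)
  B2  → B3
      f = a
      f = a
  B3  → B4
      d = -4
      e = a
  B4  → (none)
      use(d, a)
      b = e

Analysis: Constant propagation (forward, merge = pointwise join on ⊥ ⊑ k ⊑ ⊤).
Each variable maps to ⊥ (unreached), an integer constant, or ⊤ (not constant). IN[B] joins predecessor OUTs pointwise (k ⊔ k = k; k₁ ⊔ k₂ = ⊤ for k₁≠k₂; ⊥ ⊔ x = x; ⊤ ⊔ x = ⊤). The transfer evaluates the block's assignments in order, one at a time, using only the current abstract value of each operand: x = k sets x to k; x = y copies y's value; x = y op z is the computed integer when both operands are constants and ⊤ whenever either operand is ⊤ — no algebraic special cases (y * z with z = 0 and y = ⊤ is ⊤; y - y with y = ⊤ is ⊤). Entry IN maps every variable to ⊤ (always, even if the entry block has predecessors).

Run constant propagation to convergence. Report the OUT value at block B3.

Answer: {a: -3, b: ⊤, c: ⊤, d: -4, e: -3, f: ⊤}

Working:
Per-block solution:
  B0:   IN=(all ⊤)   OUT={a:-3; rest ⊤}
  B1:   IN={a:-3; rest ⊤}   OUT={a:-3; rest ⊤}
  B2:   IN={a:-3; rest ⊤}   OUT={a:-3, f:-3; rest ⊤}
  B3:   IN={a:-3; rest ⊤}   OUT={a:-3, d:-4, e:-3; rest ⊤}
  B4:   IN={a:-3, d:-4, e:-3; rest ⊤}   OUT={a:-3, b:-3, d:-4, e:-3; rest ⊤}

Merge at B3: IN[B3] = OUT[B0] ⊔ OUT[B2] = {a: -3, b: ⊤, c: ⊤, d: ⊤, e: ⊤, f: ⊤}
Applying B3's transfer function to that IN value gives OUT[B3] (row B3 above).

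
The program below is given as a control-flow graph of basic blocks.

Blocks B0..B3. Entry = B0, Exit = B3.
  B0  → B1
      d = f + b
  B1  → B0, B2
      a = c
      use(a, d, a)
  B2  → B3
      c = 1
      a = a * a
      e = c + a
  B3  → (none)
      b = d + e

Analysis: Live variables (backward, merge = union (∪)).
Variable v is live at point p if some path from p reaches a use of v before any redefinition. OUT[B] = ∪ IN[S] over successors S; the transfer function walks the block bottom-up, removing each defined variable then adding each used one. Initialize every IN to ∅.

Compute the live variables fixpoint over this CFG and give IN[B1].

Fixpoint table:
  B0:   IN={b, c, f}   OUT={b, c, d, f}
  B1:   IN={b, c, d, f}   OUT={a, b, c, d, f}
  B2:   IN={a, d}   OUT={d, e}
  B3:   IN={d, e}   OUT={}

Merge at B1: OUT[B1] = IN[B0] ⊔ IN[B2] = {a, b, c, d, f}
Applying B1's transfer function to that OUT value gives IN[B1] (row B1 above).

Answer: {b, c, d, f}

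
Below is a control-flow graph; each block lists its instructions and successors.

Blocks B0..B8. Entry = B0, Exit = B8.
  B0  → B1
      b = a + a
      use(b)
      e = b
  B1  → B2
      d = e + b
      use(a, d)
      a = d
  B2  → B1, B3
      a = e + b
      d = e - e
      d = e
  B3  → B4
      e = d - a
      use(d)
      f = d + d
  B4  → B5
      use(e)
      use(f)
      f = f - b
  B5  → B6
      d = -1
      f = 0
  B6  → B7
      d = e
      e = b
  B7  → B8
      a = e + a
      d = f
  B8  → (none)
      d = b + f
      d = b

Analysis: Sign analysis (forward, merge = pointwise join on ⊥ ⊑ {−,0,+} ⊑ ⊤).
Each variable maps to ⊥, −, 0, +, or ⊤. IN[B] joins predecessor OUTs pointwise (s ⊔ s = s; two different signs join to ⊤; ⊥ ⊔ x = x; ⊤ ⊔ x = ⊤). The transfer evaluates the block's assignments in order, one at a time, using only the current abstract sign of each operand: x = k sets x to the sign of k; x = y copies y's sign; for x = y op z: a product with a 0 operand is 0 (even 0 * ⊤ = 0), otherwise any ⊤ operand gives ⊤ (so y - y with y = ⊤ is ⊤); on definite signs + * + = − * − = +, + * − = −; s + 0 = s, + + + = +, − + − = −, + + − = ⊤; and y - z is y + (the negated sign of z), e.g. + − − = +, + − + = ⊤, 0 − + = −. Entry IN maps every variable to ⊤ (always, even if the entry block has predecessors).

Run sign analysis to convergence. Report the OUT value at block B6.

Answer: {a: ⊤, b: ⊤, c: ⊤, d: ⊤, e: ⊤, f: 0}

Derivation:
Per-block solution:
  B0: | IN=(all ⊤) | OUT=(all ⊤)
  B1: | IN=(all ⊤) | OUT=(all ⊤)
  B2: | IN=(all ⊤) | OUT=(all ⊤)
  B3: | IN=(all ⊤) | OUT=(all ⊤)
  B4: | IN=(all ⊤) | OUT=(all ⊤)
  B5: | IN=(all ⊤) | OUT={d:-, f:0; rest ⊤}
  B6: | IN={d:-, f:0; rest ⊤} | OUT={f:0; rest ⊤}
  B7: | IN={f:0; rest ⊤} | OUT={d:0, f:0; rest ⊤}
  B8: | IN={d:0, f:0; rest ⊤} | OUT={f:0; rest ⊤}

Merge at B6: IN[B6] = OUT[B5] = {a: ⊤, b: ⊤, c: ⊤, d: -, e: ⊤, f: 0}
Applying B6's transfer function to that IN value gives OUT[B6] (row B6 above).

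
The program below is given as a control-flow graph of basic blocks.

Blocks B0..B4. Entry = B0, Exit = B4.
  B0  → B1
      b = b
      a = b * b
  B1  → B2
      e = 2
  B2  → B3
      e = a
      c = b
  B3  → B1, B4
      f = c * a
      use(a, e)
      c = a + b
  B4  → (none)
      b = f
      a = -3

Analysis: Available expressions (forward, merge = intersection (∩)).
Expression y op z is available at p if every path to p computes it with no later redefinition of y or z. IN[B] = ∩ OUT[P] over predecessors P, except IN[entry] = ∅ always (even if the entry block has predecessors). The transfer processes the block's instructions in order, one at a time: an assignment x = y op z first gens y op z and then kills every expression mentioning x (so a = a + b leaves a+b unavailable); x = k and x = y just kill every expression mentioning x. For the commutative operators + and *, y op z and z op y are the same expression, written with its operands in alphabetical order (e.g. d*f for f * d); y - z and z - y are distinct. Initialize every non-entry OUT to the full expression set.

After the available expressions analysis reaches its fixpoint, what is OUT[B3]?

Answer: {a+b, b*b}

Trace:
Fixpoint table:
  B0:  IN={}  OUT={b*b}
  B1:  IN={b*b}  OUT={b*b}
  B2:  IN={b*b}  OUT={b*b}
  B3:  IN={b*b}  OUT={a+b, b*b}
  B4:  IN={a+b, b*b}  OUT={}

Merge at B3: IN[B3] = OUT[B2] = {b*b}
Applying B3's transfer function to that IN value gives OUT[B3] (row B3 above).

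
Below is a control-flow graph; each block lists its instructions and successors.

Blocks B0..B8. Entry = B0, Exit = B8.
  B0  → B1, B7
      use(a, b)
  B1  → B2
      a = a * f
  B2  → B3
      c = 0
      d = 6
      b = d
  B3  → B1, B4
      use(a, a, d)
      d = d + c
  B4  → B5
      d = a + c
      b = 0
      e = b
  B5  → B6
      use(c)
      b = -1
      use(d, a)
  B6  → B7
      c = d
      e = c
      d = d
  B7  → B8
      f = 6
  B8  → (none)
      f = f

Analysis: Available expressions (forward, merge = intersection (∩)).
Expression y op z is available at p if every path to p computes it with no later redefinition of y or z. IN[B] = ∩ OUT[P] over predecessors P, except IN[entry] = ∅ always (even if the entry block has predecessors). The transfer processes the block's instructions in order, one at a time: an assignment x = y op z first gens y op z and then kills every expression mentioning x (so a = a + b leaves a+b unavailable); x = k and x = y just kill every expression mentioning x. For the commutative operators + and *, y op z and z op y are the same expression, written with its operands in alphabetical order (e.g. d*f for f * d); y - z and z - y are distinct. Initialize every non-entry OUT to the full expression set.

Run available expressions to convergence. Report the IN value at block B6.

Fixpoint table:
  B0:  IN={}  OUT={}
  B1:  IN={}  OUT={}
  B2:  IN={}  OUT={}
  B3:  IN={}  OUT={}
  B4:  IN={}  OUT={a+c}
  B5:  IN={a+c}  OUT={a+c}
  B6:  IN={a+c}  OUT={}
  B7:  IN={}  OUT={}
  B8:  IN={}  OUT={}

Merge at B6: IN[B6] = OUT[B5] = {a+c}

Answer: {a+c}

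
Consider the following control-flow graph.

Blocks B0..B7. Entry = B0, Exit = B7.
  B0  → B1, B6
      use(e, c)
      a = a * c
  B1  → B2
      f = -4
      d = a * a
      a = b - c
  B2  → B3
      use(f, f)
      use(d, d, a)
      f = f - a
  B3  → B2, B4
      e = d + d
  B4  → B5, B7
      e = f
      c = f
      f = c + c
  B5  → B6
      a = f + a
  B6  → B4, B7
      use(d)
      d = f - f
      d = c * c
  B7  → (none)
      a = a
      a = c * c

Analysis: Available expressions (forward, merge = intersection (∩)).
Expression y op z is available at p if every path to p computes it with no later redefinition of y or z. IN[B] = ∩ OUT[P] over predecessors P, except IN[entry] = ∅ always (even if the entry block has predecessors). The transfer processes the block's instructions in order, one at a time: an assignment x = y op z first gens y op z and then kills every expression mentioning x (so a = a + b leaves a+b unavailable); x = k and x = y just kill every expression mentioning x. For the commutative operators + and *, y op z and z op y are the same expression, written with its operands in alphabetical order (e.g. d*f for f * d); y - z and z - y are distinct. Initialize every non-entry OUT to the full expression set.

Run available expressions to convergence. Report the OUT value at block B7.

Per-block solution:
  B0: | IN={} | OUT={}
  B1: | IN={} | OUT={b-c}
  B2: | IN={b-c} | OUT={b-c}
  B3: | IN={b-c} | OUT={b-c, d+d}
  B4: | IN={} | OUT={c+c}
  B5: | IN={c+c} | OUT={c+c}
  B6: | IN={} | OUT={c*c, f-f}
  B7: | IN={} | OUT={c*c}

Merge at B7: IN[B7] = OUT[B4] ∩ OUT[B6] = {}
Applying B7's transfer function to that IN value gives OUT[B7] (row B7 above).

Answer: {c*c}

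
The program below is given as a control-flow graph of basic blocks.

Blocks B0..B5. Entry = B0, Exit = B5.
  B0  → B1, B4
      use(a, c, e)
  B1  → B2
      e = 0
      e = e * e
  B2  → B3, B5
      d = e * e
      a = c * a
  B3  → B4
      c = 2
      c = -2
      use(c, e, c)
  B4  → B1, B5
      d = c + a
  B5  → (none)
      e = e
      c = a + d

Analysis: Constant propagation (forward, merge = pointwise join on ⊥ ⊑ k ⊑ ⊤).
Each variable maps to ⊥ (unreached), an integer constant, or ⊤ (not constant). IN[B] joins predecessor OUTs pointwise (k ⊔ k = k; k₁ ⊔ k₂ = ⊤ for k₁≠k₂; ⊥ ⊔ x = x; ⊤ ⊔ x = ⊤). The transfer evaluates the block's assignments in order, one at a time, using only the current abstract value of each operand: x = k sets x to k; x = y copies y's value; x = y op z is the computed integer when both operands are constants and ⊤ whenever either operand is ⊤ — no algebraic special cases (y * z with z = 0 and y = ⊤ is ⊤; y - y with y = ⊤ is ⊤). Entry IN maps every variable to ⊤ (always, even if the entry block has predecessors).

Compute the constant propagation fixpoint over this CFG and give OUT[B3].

Fixpoint table:
  B0:   IN=(all ⊤)   OUT=(all ⊤)
  B1:   IN=(all ⊤)   OUT={e:0; rest ⊤}
  B2:   IN={e:0; rest ⊤}   OUT={d:0, e:0; rest ⊤}
  B3:   IN={d:0, e:0; rest ⊤}   OUT={c:-2, d:0, e:0; rest ⊤}
  B4:   IN=(all ⊤)   OUT=(all ⊤)
  B5:   IN=(all ⊤)   OUT=(all ⊤)

Merge at B3: IN[B3] = OUT[B2] = {a: ⊤, b: ⊤, c: ⊤, d: 0, e: 0, f: ⊤}
Applying B3's transfer function to that IN value gives OUT[B3] (row B3 above).

Answer: {a: ⊤, b: ⊤, c: -2, d: 0, e: 0, f: ⊤}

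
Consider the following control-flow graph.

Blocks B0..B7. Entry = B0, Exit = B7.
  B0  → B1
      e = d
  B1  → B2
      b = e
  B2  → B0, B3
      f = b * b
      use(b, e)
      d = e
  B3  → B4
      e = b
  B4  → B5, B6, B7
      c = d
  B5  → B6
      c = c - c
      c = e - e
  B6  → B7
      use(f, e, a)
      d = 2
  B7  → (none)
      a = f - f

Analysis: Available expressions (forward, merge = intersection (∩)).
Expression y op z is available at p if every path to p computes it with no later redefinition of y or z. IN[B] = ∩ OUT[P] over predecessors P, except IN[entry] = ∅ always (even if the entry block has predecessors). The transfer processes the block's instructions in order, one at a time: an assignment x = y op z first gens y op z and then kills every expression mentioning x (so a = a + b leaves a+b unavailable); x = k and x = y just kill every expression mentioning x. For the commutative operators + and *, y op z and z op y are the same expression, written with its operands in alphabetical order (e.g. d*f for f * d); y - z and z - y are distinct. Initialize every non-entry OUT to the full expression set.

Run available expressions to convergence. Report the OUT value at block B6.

Fixpoint table:
  B0:  IN={}  OUT={}
  B1:  IN={}  OUT={}
  B2:  IN={}  OUT={b*b}
  B3:  IN={b*b}  OUT={b*b}
  B4:  IN={b*b}  OUT={b*b}
  B5:  IN={b*b}  OUT={b*b, e-e}
  B6:  IN={b*b}  OUT={b*b}
  B7:  IN={b*b}  OUT={b*b, f-f}

Merge at B6: IN[B6] = OUT[B4] ∩ OUT[B5] = {b*b}
Applying B6's transfer function to that IN value gives OUT[B6] (row B6 above).

Answer: {b*b}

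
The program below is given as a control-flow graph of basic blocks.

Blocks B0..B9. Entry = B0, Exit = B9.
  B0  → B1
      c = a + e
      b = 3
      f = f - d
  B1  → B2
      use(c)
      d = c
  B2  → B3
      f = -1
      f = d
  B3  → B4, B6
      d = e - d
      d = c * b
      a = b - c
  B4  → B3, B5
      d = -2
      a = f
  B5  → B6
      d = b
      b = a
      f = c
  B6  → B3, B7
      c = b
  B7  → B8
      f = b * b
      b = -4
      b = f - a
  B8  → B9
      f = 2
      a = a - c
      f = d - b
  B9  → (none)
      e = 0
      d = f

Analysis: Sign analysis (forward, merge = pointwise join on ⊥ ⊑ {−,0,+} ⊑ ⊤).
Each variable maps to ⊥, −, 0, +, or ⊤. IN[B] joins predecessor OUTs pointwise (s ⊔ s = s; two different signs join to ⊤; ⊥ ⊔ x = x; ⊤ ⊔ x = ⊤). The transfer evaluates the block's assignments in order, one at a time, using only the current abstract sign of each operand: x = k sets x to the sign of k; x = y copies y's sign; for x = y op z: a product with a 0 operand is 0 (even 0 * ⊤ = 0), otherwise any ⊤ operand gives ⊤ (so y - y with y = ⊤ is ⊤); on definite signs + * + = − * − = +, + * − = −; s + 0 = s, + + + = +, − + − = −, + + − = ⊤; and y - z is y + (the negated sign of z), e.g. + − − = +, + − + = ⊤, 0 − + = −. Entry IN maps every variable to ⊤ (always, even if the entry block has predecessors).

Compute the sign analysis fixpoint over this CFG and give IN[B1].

Answer: {a: ⊤, b: +, c: ⊤, d: ⊤, e: ⊤, f: ⊤}

Trace:
Fixpoint table:
  B0:  IN=(all ⊤)  OUT={b:+; rest ⊤}
  B1:  IN={b:+; rest ⊤}  OUT={b:+; rest ⊤}
  B2:  IN={b:+; rest ⊤}  OUT={b:+; rest ⊤}
  B3:  IN=(all ⊤)  OUT=(all ⊤)
  B4:  IN=(all ⊤)  OUT={d:-; rest ⊤}
  B5:  IN={d:-; rest ⊤}  OUT=(all ⊤)
  B6:  IN=(all ⊤)  OUT=(all ⊤)
  B7:  IN=(all ⊤)  OUT=(all ⊤)
  B8:  IN=(all ⊤)  OUT=(all ⊤)
  B9:  IN=(all ⊤)  OUT={e:0; rest ⊤}

Merge at B1: IN[B1] = OUT[B0] = {a: ⊤, b: +, c: ⊤, d: ⊤, e: ⊤, f: ⊤}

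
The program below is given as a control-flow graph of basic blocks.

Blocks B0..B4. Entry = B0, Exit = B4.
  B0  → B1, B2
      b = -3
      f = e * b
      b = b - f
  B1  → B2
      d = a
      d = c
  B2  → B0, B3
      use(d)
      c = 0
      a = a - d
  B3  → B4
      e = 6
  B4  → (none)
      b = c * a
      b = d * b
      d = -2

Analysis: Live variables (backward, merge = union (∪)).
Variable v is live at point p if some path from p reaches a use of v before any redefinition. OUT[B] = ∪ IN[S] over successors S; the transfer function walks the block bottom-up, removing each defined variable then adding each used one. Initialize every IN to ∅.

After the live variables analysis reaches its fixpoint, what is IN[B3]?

Fixpoint table:
  B0: | IN={a, c, d, e} | OUT={a, c, d, e}
  B1: | IN={a, c, e} | OUT={a, d, e}
  B2: | IN={a, d, e} | OUT={a, c, d, e}
  B3: | IN={a, c, d} | OUT={a, c, d}
  B4: | IN={a, c, d} | OUT={}

Merge at B3: OUT[B3] = IN[B4] = {a, c, d}
Applying B3's transfer function to that OUT value gives IN[B3] (row B3 above).

Answer: {a, c, d}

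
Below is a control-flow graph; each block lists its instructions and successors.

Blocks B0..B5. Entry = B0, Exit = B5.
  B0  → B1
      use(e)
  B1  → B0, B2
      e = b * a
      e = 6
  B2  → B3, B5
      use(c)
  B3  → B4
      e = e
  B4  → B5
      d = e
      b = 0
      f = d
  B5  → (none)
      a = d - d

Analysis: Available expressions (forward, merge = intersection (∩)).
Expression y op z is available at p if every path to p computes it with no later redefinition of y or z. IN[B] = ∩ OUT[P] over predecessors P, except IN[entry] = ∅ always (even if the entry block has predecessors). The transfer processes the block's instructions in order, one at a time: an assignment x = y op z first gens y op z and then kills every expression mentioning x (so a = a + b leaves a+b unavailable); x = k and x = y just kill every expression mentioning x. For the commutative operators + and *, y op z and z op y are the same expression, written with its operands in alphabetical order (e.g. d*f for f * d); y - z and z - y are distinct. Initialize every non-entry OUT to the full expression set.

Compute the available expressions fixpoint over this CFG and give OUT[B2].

Answer: {a*b}

Derivation:
Fixpoint table:
  B0: | IN={} | OUT={}
  B1: | IN={} | OUT={a*b}
  B2: | IN={a*b} | OUT={a*b}
  B3: | IN={a*b} | OUT={a*b}
  B4: | IN={a*b} | OUT={}
  B5: | IN={} | OUT={d-d}

Merge at B2: IN[B2] = OUT[B1] = {a*b}
Applying B2's transfer function to that IN value gives OUT[B2] (row B2 above).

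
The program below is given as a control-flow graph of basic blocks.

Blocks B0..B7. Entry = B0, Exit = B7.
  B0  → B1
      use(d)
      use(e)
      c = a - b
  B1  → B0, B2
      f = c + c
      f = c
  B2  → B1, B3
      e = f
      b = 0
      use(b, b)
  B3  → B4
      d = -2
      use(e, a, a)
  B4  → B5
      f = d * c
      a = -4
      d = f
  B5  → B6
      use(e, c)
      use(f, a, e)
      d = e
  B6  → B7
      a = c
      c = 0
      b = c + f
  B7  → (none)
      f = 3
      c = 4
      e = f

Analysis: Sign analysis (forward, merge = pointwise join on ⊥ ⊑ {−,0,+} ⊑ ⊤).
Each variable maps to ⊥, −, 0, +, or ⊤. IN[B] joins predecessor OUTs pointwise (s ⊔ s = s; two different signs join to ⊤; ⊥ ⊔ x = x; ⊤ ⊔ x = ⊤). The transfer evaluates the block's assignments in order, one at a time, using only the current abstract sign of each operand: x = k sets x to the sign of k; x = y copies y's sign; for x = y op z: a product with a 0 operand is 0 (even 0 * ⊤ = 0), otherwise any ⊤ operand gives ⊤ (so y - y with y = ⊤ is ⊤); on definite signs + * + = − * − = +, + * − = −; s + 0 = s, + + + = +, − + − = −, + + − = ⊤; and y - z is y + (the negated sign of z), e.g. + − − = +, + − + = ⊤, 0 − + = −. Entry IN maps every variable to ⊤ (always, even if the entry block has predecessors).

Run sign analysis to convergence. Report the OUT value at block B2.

Answer: {a: ⊤, b: 0, c: ⊤, d: ⊤, e: ⊤, f: ⊤}

Trace:
Fixpoint table:
  B0:   IN=(all ⊤)   OUT=(all ⊤)
  B1:   IN=(all ⊤)   OUT=(all ⊤)
  B2:   IN=(all ⊤)   OUT={b:0; rest ⊤}
  B3:   IN={b:0; rest ⊤}   OUT={b:0, d:-; rest ⊤}
  B4:   IN={b:0, d:-; rest ⊤}   OUT={a:-, b:0; rest ⊤}
  B5:   IN={a:-, b:0; rest ⊤}   OUT={a:-, b:0; rest ⊤}
  B6:   IN={a:-, b:0; rest ⊤}   OUT={c:0; rest ⊤}
  B7:   IN={c:0; rest ⊤}   OUT={c:+, e:+, f:+; rest ⊤}

Merge at B2: IN[B2] = OUT[B1] = {a: ⊤, b: ⊤, c: ⊤, d: ⊤, e: ⊤, f: ⊤}
Applying B2's transfer function to that IN value gives OUT[B2] (row B2 above).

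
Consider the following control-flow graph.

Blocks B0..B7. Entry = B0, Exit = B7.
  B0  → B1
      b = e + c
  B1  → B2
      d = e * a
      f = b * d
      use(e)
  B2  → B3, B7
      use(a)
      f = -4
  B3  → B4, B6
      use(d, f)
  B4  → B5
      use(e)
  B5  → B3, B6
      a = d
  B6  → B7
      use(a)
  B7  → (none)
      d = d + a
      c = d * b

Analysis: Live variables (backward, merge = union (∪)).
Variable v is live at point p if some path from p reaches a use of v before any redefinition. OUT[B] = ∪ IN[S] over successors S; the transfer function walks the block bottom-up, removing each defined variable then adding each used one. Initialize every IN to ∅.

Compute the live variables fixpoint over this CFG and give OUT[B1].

Answer: {a, b, d, e}

Trace:
Fixpoint table:
  B0:  IN={a, c, e}  OUT={a, b, e}
  B1:  IN={a, b, e}  OUT={a, b, d, e}
  B2:  IN={a, b, d, e}  OUT={a, b, d, e, f}
  B3:  IN={a, b, d, e, f}  OUT={a, b, d, e, f}
  B4:  IN={b, d, e, f}  OUT={b, d, e, f}
  B5:  IN={b, d, e, f}  OUT={a, b, d, e, f}
  B6:  IN={a, b, d}  OUT={a, b, d}
  B7:  IN={a, b, d}  OUT={}

Merge at B1: OUT[B1] = IN[B2] = {a, b, d, e}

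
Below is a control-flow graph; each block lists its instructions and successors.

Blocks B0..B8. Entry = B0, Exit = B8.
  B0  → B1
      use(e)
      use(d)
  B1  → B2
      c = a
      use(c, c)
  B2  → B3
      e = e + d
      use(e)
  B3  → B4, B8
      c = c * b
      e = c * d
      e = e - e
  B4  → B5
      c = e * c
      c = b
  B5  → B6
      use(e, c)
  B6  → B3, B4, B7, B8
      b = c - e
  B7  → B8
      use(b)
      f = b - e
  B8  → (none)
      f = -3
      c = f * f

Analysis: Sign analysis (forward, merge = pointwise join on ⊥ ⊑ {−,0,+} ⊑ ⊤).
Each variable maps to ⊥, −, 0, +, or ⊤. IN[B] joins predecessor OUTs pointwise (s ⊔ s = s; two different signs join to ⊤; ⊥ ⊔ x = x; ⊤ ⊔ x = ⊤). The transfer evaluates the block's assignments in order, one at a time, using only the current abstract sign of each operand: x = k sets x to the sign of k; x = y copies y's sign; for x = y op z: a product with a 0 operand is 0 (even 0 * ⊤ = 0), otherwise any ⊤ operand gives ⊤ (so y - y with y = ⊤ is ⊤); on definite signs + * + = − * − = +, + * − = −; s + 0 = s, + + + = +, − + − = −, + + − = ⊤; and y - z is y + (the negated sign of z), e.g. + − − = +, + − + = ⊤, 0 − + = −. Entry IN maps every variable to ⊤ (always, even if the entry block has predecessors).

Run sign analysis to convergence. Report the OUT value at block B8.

Answer: {a: ⊤, b: ⊤, c: +, d: ⊤, e: ⊤, f: -}

Derivation:
Per-block solution:
  B0: | IN=(all ⊤) | OUT=(all ⊤)
  B1: | IN=(all ⊤) | OUT=(all ⊤)
  B2: | IN=(all ⊤) | OUT=(all ⊤)
  B3: | IN=(all ⊤) | OUT=(all ⊤)
  B4: | IN=(all ⊤) | OUT=(all ⊤)
  B5: | IN=(all ⊤) | OUT=(all ⊤)
  B6: | IN=(all ⊤) | OUT=(all ⊤)
  B7: | IN=(all ⊤) | OUT=(all ⊤)
  B8: | IN=(all ⊤) | OUT={c:+, f:-; rest ⊤}

Merge at B8: IN[B8] = OUT[B3] ⊔ OUT[B6] ⊔ OUT[B7] = {a: ⊤, b: ⊤, c: ⊤, d: ⊤, e: ⊤, f: ⊤}
Applying B8's transfer function to that IN value gives OUT[B8] (row B8 above).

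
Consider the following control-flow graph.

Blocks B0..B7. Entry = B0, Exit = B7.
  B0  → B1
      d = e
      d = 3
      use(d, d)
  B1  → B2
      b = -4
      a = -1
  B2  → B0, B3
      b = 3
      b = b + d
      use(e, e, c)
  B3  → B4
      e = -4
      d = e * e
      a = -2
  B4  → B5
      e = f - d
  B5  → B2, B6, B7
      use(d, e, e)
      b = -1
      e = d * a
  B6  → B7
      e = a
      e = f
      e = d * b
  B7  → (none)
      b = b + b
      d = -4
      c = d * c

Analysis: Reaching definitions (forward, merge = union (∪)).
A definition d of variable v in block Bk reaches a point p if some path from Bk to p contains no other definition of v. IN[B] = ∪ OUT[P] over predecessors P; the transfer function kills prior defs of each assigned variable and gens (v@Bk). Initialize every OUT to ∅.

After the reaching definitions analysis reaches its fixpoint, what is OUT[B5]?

Answer: {a@B3, b@B5, d@B3, e@B5}

Derivation:
Per-block solution:
  B0:  IN={a@B1, a@B3, b@B2, d@B0, d@B3, e@B5}  OUT={a@B1, a@B3, b@B2, d@B0, e@B5}
  B1:  IN={a@B1, a@B3, b@B2, d@B0, e@B5}  OUT={a@B1, b@B1, d@B0, e@B5}
  B2:  IN={a@B1, a@B3, b@B1, b@B5, d@B0, d@B3, e@B5}  OUT={a@B1, a@B3, b@B2, d@B0, d@B3, e@B5}
  B3:  IN={a@B1, a@B3, b@B2, d@B0, d@B3, e@B5}  OUT={a@B3, b@B2, d@B3, e@B3}
  B4:  IN={a@B3, b@B2, d@B3, e@B3}  OUT={a@B3, b@B2, d@B3, e@B4}
  B5:  IN={a@B3, b@B2, d@B3, e@B4}  OUT={a@B3, b@B5, d@B3, e@B5}
  B6:  IN={a@B3, b@B5, d@B3, e@B5}  OUT={a@B3, b@B5, d@B3, e@B6}
  B7:  IN={a@B3, b@B5, d@B3, e@B5, e@B6}  OUT={a@B3, b@B7, c@B7, d@B7, e@B5, e@B6}

Merge at B5: IN[B5] = OUT[B4] = {a@B3, b@B2, d@B3, e@B4}
Applying B5's transfer function to that IN value gives OUT[B5] (row B5 above).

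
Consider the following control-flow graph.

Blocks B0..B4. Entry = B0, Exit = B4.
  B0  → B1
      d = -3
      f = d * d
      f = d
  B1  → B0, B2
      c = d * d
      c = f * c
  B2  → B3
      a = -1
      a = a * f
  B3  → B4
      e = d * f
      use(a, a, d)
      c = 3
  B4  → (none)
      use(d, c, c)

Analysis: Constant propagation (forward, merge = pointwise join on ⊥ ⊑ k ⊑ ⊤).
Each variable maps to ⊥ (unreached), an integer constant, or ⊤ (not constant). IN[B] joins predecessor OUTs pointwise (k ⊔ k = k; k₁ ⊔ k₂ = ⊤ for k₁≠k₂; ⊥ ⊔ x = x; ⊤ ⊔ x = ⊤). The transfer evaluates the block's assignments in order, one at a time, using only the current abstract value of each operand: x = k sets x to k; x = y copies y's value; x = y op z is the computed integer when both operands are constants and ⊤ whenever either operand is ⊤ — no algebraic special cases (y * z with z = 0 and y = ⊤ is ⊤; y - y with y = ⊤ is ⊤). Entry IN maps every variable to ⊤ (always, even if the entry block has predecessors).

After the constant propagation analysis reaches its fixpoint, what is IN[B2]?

Converged values:
  B0: | IN=(all ⊤) | OUT={d:-3, f:-3; rest ⊤}
  B1: | IN={d:-3, f:-3; rest ⊤} | OUT={c:-27, d:-3, f:-3; rest ⊤}
  B2: | IN={c:-27, d:-3, f:-3; rest ⊤} | OUT={a:3, c:-27, d:-3, f:-3; rest ⊤}
  B3: | IN={a:3, c:-27, d:-3, f:-3; rest ⊤} | OUT={a:3, c:3, d:-3, e:9, f:-3; rest ⊤}
  B4: | IN={a:3, c:3, d:-3, e:9, f:-3; rest ⊤} | OUT={a:3, c:3, d:-3, e:9, f:-3; rest ⊤}

Merge at B2: IN[B2] = OUT[B1] = {a: ⊤, b: ⊤, c: -27, d: -3, e: ⊤, f: -3}

Answer: {a: ⊤, b: ⊤, c: -27, d: -3, e: ⊤, f: -3}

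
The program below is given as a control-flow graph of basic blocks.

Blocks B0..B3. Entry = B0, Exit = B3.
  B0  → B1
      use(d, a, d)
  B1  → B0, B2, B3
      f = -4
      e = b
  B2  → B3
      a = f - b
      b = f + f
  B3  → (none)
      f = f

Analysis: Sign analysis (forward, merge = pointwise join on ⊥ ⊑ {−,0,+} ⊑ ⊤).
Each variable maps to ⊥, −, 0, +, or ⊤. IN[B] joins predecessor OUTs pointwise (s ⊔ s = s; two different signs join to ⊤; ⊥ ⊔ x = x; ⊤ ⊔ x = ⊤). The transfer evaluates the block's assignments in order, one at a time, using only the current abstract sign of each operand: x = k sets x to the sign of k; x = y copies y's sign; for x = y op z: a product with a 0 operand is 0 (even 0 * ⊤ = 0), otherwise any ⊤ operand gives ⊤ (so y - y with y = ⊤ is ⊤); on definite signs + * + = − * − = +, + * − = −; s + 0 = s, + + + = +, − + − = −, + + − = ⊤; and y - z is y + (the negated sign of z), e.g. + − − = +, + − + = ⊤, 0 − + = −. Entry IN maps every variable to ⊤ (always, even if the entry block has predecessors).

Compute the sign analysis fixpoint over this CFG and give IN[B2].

Answer: {a: ⊤, b: ⊤, c: ⊤, d: ⊤, e: ⊤, f: -}

Working:
Per-block solution:
  B0:   IN=(all ⊤)   OUT=(all ⊤)
  B1:   IN=(all ⊤)   OUT={f:-; rest ⊤}
  B2:   IN={f:-; rest ⊤}   OUT={b:-, f:-; rest ⊤}
  B3:   IN={f:-; rest ⊤}   OUT={f:-; rest ⊤}

Merge at B2: IN[B2] = OUT[B1] = {a: ⊤, b: ⊤, c: ⊤, d: ⊤, e: ⊤, f: -}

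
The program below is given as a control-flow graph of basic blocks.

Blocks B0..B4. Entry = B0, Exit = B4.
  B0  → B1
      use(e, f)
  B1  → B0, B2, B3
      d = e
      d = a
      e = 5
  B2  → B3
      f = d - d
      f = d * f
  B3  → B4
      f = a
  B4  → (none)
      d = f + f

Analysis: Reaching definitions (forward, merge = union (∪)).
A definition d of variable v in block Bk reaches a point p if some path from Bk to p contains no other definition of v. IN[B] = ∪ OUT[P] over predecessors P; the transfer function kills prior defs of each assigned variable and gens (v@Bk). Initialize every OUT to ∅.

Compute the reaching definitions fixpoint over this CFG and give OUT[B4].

Per-block solution:
  B0:   IN={d@B1, e@B1}   OUT={d@B1, e@B1}
  B1:   IN={d@B1, e@B1}   OUT={d@B1, e@B1}
  B2:   IN={d@B1, e@B1}   OUT={d@B1, e@B1, f@B2}
  B3:   IN={d@B1, e@B1, f@B2}   OUT={d@B1, e@B1, f@B3}
  B4:   IN={d@B1, e@B1, f@B3}   OUT={d@B4, e@B1, f@B3}

Merge at B4: IN[B4] = OUT[B3] = {d@B1, e@B1, f@B3}
Applying B4's transfer function to that IN value gives OUT[B4] (row B4 above).

Answer: {d@B4, e@B1, f@B3}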